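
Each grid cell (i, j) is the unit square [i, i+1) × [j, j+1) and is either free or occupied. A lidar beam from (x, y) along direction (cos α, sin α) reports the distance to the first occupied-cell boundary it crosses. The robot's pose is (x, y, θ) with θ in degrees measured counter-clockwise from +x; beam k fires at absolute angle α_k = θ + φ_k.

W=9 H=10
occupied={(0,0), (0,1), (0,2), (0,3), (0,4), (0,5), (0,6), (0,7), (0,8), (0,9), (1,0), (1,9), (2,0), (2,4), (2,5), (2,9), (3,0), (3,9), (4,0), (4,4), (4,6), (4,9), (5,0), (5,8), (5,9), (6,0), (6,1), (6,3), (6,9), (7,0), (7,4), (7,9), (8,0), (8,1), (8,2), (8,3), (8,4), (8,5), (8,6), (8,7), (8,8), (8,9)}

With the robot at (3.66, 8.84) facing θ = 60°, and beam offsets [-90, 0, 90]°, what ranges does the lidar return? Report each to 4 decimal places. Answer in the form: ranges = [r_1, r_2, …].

beam 1: φ=-90°, α=330°
  direction (0.8660, -0.5000); cell (3,8); t to first gridline: x 0.3926, y 1.6800 (then +1.1547 / +2.0000)
    (4,8) via x @ 0.3926
    (5,8) via x @ 1.5473  # hit
  → r_1 = 1.5473
beam 2: φ=0°, α=60°
  direction (0.5000, 0.8660); cell (3,8); t to first gridline: x 0.6800, y 0.1848 (then +2.0000 / +1.1547)
    (3,9) via y @ 0.1848  # hit
  → r_2 = 0.1848
beam 3: φ=90°, α=150°
  direction (-0.8660, 0.5000); cell (3,8); t to first gridline: x 0.7621, y 0.3200 (then +1.1547 / +2.0000)
    (3,9) via y @ 0.3200  # hit
  → r_3 = 0.3200

ranges = [1.5473, 0.1848, 0.3200]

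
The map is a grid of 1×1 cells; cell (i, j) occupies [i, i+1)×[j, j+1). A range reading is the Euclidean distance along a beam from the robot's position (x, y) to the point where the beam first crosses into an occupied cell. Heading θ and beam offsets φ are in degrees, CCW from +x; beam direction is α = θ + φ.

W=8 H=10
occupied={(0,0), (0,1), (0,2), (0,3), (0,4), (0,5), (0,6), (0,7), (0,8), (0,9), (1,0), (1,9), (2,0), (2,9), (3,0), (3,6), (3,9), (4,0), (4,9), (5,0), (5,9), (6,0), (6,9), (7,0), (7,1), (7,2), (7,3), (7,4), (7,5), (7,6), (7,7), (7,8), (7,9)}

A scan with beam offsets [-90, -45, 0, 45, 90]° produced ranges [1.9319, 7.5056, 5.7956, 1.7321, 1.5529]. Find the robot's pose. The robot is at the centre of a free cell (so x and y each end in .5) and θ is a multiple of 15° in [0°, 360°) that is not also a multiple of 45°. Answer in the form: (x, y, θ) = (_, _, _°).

Candidates: 47 free-cell centres × 16 headings = 752 poses. Raycast each; keep the one whose scan matches to 4 dp.
  (3.5, 3.5, 300°): beam 1 = 2.8868 ≠ 1.9319 ✗
  (2.5, 3.5, 165°): beam 1 = 2.5882 ≠ 1.9319 ✗
  (4.5, 6.5, 30°): beam 1 = 5.0000 ≠ 1.9319 ✗
  (2.5, 1.5, 210°): beam 1 = 3.0000 ≠ 1.9319 ✗
  (2.5, 2.5, 195°): beam 1 = 5.7956 ≠ 1.9319 ✗
  …
  (5.5, 7.5, 285°): r_1=1.9319, r_2=7.5056, r_3=5.7956, r_4=1.7321, r_5=1.5529 — all match ✓
No second candidate reproduces the full scan.

(x, y, θ) = (5.5, 7.5, 285°)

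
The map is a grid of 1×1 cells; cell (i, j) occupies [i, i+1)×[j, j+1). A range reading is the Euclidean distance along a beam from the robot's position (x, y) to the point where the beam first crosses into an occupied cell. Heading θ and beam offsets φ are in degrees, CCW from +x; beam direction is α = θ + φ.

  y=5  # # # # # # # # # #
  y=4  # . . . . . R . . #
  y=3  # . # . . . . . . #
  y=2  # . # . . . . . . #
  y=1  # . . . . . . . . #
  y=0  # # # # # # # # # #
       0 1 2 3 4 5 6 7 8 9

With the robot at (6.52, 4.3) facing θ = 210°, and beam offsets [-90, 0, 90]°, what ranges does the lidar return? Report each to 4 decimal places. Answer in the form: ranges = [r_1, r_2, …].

beam 1: φ=-90°, α=120°
  dir = (cos 120°, sin 120°) = (-0.5000, 0.8660); from cell (6,4)
  next x-line at t=1.0400, next y-line at t=0.8083; Δt_x=2.0000, Δt_y=1.1547
    y: enter (6,5) at t=0.8083 ← occupied
  → r_1 = 0.8083
beam 2: φ=0°, α=210°
  dir = (cos 210°, sin 210°) = (-0.8660, -0.5000); from cell (6,4)
  next x-line at t=0.6004, next y-line at t=0.6000; Δt_x=1.1547, Δt_y=2.0000
    y: enter (6,3) at t=0.6000
    x: enter (5,3) at t=0.6004
    x: enter (4,3) at t=1.7551
    y: enter (4,2) at t=2.6000
    x: enter (3,2) at t=2.9098
    x: enter (2,2) at t=4.0645 ← occupied
  → r_2 = 4.0645
beam 3: φ=90°, α=300°
  dir = (cos 300°, sin 300°) = (0.5000, -0.8660); from cell (6,4)
  next x-line at t=0.9600, next y-line at t=0.3464; Δt_x=2.0000, Δt_y=1.1547
    y: enter (6,3) at t=0.3464
    x: enter (7,3) at t=0.9600
    y: enter (7,2) at t=1.5011
    y: enter (7,1) at t=2.6558
    x: enter (8,1) at t=2.9600
    y: enter (8,0) at t=3.8105 ← occupied
  → r_3 = 3.8105

ranges = [0.8083, 4.0645, 3.8105]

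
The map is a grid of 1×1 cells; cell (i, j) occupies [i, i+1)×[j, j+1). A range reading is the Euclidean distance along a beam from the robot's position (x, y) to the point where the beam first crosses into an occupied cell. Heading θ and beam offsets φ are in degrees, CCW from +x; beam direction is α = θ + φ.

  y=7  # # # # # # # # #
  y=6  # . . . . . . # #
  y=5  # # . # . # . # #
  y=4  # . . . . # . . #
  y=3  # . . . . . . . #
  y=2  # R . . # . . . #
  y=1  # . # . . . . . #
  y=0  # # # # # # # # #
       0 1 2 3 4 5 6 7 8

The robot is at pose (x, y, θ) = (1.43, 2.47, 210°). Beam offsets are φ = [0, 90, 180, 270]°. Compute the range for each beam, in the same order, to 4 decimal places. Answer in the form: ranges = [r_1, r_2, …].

ranges = [0.4965, 1.1400, 4.1223, 0.8600]

beam 1: φ=0°, α=210°
  direction (-0.8660, -0.5000); cell (1,2); t to first gridline: x 0.4965, y 0.9400 (then +1.1547 / +2.0000)
    (0,2) via x @ 0.4965  # hit
  → r_1 = 0.4965
beam 2: φ=90°, α=300°
  direction (0.5000, -0.8660); cell (1,2); t to first gridline: x 1.1400, y 0.5427 (then +2.0000 / +1.1547)
    (1,1) via y @ 0.5427
    (2,1) via x @ 1.1400  # hit
  → r_2 = 1.1400
beam 3: φ=180°, α=30°
  direction (0.8660, 0.5000); cell (1,2); t to first gridline: x 0.6582, y 1.0600 (then +1.1547 / +2.0000)
    (2,2) via x @ 0.6582
    (2,3) via y @ 1.0600
    (3,3) via x @ 1.8129
    (4,3) via x @ 2.9676
    (4,4) via y @ 3.0600
    (5,4) via x @ 4.1223  # hit
  → r_3 = 4.1223
beam 4: φ=270°, α=120°
  direction (-0.5000, 0.8660); cell (1,2); t to first gridline: x 0.8600, y 0.6120 (then +2.0000 / +1.1547)
    (1,3) via y @ 0.6120
    (0,3) via x @ 0.8600  # hit
  → r_4 = 0.8600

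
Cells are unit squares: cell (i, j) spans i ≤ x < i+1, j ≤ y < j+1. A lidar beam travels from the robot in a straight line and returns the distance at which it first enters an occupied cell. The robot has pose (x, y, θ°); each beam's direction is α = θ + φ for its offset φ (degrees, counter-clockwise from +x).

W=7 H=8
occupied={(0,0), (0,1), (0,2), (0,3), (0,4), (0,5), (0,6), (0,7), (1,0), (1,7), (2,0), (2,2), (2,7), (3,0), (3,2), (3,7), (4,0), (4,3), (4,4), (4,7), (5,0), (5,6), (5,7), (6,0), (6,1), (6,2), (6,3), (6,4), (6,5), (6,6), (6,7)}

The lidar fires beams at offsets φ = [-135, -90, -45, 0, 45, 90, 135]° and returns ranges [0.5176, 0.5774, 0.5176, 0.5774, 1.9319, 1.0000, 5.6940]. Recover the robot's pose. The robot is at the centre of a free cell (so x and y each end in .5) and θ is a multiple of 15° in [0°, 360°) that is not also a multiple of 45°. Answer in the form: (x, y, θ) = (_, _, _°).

(x, y, θ) = (1.5, 1.5, 300°)

Enumerate (i+0.5, j+0.5, θ) over the 25 free cells and 16 admissible headings. For each, cast all 7 beams and compare to the given ranges.
  (3.5, 6.5, 30°): beam 1 = 3.6235 ≠ 0.5176 ✗
  (5.5, 3.5, 240°): beam 1 = 3.6235 ≠ 0.5176 ✗
  (1.5, 5.5, 240°): beam 1 = 1.5529 ≠ 0.5176 ✗
  …
  (1.5, 1.5, 300°): r_1=0.5176, r_2=0.5774, r_3=0.5176, r_4=0.5774, r_5=1.9319, r_6=1.0000, r_7=5.6940 — all match ✓
Only this pose fits every beam.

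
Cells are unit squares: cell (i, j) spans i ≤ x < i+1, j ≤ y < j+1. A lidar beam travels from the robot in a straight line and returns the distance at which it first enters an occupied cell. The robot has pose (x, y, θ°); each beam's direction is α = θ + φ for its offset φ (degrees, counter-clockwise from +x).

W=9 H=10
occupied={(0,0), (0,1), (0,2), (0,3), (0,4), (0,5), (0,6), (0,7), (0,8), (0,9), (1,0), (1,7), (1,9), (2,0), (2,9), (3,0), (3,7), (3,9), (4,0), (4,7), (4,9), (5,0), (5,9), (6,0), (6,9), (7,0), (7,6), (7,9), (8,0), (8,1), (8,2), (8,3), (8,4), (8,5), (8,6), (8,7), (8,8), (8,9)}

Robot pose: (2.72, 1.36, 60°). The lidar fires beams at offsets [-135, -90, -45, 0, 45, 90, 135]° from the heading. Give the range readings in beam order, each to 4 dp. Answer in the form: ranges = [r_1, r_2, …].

ranges = [0.3727, 0.7200, 5.4663, 8.8219, 5.8390, 1.9861, 1.3909]

beam 1: φ=-135°, α=285°
  direction (0.2588, -0.9659); cell (2,1); t to first gridline: x 1.0818, y 0.3727 (then +3.8637 / +1.0353)
    (2,0) via y @ 0.3727  # hit
  → r_1 = 0.3727
beam 2: φ=-90°, α=330°
  direction (0.8660, -0.5000); cell (2,1); t to first gridline: x 0.3233, y 0.7200 (then +1.1547 / +2.0000)
    (3,1) via x @ 0.3233
    (3,0) via y @ 0.7200  # hit
  → r_2 = 0.7200
beam 3: φ=-45°, α=15°
  direction (0.9659, 0.2588); cell (2,1); t to first gridline: x 0.2899, y 2.4728 (then +1.0353 / +3.8637)
    (3,1) via x @ 0.2899
    (4,1) via x @ 1.3252
    (5,1) via x @ 2.3604
    (5,2) via y @ 2.4728
    (6,2) via x @ 3.3957
    (7,2) via x @ 4.4310
    (8,2) via x @ 5.4663  # hit
  → r_3 = 5.4663
beam 4: φ=0°, α=60°
  direction (0.5000, 0.8660); cell (2,1); t to first gridline: x 0.5600, y 0.7390 (then +2.0000 / +1.1547)
    (3,1) via x @ 0.5600
    (3,2) via y @ 0.7390
    (3,3) via y @ 1.8937
    (4,3) via x @ 2.5600
    (4,4) via y @ 3.0484
    (4,5) via y @ 4.2031
    (5,5) via x @ 4.5600
    (5,6) via y @ 5.3578
    (5,7) via y @ 6.5125
    (6,7) via x @ 6.5600
    (6,8) via y @ 7.6672
    (7,8) via x @ 8.5600
    (7,9) via y @ 8.8219  # hit
  → r_4 = 8.8219
beam 5: φ=45°, α=105°
  direction (-0.2588, 0.9659); cell (2,1); t to first gridline: x 2.7819, y 0.6626 (then +3.8637 / +1.0353)
    (2,2) via y @ 0.6626
    (2,3) via y @ 1.6979
    (2,4) via y @ 2.7331
    (1,4) via x @ 2.7819
    (1,5) via y @ 3.7684
    (1,6) via y @ 4.8037
    (1,7) via y @ 5.8390  # hit
  → r_5 = 5.8390
beam 6: φ=90°, α=150°
  direction (-0.8660, 0.5000); cell (2,1); t to first gridline: x 0.8314, y 1.2800 (then +1.1547 / +2.0000)
    (1,1) via x @ 0.8314
    (1,2) via y @ 1.2800
    (0,2) via x @ 1.9861  # hit
  → r_6 = 1.9861
beam 7: φ=135°, α=195°
  direction (-0.9659, -0.2588); cell (2,1); t to first gridline: x 0.7454, y 1.3909 (then +1.0353 / +3.8637)
    (1,1) via x @ 0.7454
    (1,0) via y @ 1.3909  # hit
  → r_7 = 1.3909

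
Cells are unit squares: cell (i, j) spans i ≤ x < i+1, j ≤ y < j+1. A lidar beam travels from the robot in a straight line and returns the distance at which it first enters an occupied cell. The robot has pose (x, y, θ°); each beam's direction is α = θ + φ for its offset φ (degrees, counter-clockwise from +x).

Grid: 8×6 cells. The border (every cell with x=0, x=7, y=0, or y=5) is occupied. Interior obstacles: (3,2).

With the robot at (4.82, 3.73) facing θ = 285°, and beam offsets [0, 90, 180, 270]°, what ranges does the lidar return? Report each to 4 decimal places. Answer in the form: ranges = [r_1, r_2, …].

ranges = [2.8263, 2.2569, 1.3148, 3.9548]

beam 1: φ=0°, α=285°
  d=(0.2588,-0.9659)  start (4,3)  tX=0.6955 tY=0.7558  stride 1/|dx|=3.8637 1/|dy|=1.0353
    cross x-line → (5,3), t=0.6955
    cross y-line → (5,2), t=0.7558
    cross y-line → (5,1), t=1.7910
    cross y-line → (5,0), t=2.8263 (wall)
  → r_1 = 2.8263
beam 2: φ=90°, α=15°
  d=(0.9659,0.2588)  start (4,3)  tX=0.1863 tY=1.0432  stride 1/|dx|=1.0353 1/|dy|=3.8637
    cross x-line → (5,3), t=0.1863
    cross y-line → (5,4), t=1.0432
    cross x-line → (6,4), t=1.2216
    cross x-line → (7,4), t=2.2569 (wall)
  → r_2 = 2.2569
beam 3: φ=180°, α=105°
  d=(-0.2588,0.9659)  start (4,3)  tX=3.1682 tY=0.2795  stride 1/|dx|=3.8637 1/|dy|=1.0353
    cross y-line → (4,4), t=0.2795
    cross y-line → (4,5), t=1.3148 (wall)
  → r_3 = 1.3148
beam 4: φ=270°, α=195°
  d=(-0.9659,-0.2588)  start (4,3)  tX=0.8489 tY=2.8205  stride 1/|dx|=1.0353 1/|dy|=3.8637
    cross x-line → (3,3), t=0.8489
    cross x-line → (2,3), t=1.8842
    cross y-line → (2,2), t=2.8205
    cross x-line → (1,2), t=2.9195
    cross x-line → (0,2), t=3.9548 (wall)
  → r_4 = 3.9548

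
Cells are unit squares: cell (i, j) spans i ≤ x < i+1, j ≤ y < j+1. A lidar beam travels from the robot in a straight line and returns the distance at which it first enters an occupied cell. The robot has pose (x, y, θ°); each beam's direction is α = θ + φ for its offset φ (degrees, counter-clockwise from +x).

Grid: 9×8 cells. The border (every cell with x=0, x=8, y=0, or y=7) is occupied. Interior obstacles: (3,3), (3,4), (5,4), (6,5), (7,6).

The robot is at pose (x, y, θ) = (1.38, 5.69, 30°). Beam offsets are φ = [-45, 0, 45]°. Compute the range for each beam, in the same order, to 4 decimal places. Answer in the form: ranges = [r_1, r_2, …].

ranges = [2.6660, 2.6200, 1.3562]

beam 1: φ=-45°, α=345°
  d=(0.9659,-0.2588)  start (1,5)  tX=0.6419 tY=2.6660  stride 1/|dx|=1.0353 1/|dy|=3.8637
    cross x-line → (2,5), t=0.6419
    cross x-line → (3,5), t=1.6771
    cross y-line → (3,4), t=2.6660 (wall)
  → r_1 = 2.6660
beam 2: φ=0°, α=30°
  d=(0.8660,0.5000)  start (1,5)  tX=0.7159 tY=0.6200  stride 1/|dx|=1.1547 1/|dy|=2.0000
    cross y-line → (1,6), t=0.6200
    cross x-line → (2,6), t=0.7159
    cross x-line → (3,6), t=1.8706
    cross y-line → (3,7), t=2.6200 (wall)
  → r_2 = 2.6200
beam 3: φ=45°, α=75°
  d=(0.2588,0.9659)  start (1,5)  tX=2.3955 tY=0.3209  stride 1/|dx|=3.8637 1/|dy|=1.0353
    cross y-line → (1,6), t=0.3209
    cross y-line → (1,7), t=1.3562 (wall)
  → r_3 = 1.3562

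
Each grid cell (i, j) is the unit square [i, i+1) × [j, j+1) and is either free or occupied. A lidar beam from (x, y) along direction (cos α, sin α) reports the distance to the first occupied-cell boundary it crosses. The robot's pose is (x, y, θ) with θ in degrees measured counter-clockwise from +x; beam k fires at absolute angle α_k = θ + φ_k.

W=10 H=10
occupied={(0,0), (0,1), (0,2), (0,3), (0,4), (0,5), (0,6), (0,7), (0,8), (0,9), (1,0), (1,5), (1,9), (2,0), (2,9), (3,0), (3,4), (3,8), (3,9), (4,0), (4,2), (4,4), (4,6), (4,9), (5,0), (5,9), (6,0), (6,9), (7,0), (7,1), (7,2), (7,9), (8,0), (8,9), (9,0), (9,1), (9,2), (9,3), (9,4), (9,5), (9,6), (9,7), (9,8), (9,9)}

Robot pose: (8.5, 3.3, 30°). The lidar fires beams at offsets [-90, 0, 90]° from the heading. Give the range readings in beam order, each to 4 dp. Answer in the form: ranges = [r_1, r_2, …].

ranges = [1.0000, 0.5774, 6.5818]

beam 1: φ=-90°, α=300°
  cosα=0.5000 sinα=-0.8660 | (8,3) | tMaxX 1.0000 tMaxY 0.3464 | tΔX 2.0000 tΔY 1.1547
    t=0.3464 [y] (8,2)
    t=1.0000 [x] (9,2) — stop
  → r_1 = 1.0000
beam 2: φ=0°, α=30°
  cosα=0.8660 sinα=0.5000 | (8,3) | tMaxX 0.5774 tMaxY 1.4000 | tΔX 1.1547 tΔY 2.0000
    t=0.5774 [x] (9,3) — stop
  → r_2 = 0.5774
beam 3: φ=90°, α=120°
  cosα=-0.5000 sinα=0.8660 | (8,3) | tMaxX 1.0000 tMaxY 0.8083 | tΔX 2.0000 tΔY 1.1547
    t=0.8083 [y] (8,4)
    t=1.0000 [x] (7,4)
    t=1.9630 [y] (7,5)
    t=3.0000 [x] (6,5)
    t=3.1177 [y] (6,6)
    t=4.2724 [y] (6,7)
    t=5.0000 [x] (5,7)
    t=5.4271 [y] (5,8)
    t=6.5818 [y] (5,9) — stop
  → r_3 = 6.5818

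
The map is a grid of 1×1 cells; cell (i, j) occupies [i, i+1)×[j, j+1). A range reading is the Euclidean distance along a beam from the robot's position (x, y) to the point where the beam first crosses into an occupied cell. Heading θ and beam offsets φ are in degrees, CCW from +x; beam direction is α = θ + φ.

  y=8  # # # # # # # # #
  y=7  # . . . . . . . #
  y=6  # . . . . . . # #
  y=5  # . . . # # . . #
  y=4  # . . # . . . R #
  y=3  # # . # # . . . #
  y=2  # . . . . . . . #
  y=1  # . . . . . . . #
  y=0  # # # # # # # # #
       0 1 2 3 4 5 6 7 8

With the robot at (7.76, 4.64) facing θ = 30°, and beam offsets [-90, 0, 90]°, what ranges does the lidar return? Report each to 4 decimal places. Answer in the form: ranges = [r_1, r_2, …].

ranges = [0.4800, 0.2771, 3.8798]

beam 1: φ=-90°, α=300°
  dir = (cos 300°, sin 300°) = (0.5000, -0.8660); from cell (7,4)
  next x-line at t=0.4800, next y-line at t=0.7390; Δt_x=2.0000, Δt_y=1.1547
    x: enter (8,4) at t=0.4800 ← occupied
  → r_1 = 0.4800
beam 2: φ=0°, α=30°
  dir = (cos 30°, sin 30°) = (0.8660, 0.5000); from cell (7,4)
  next x-line at t=0.2771, next y-line at t=0.7200; Δt_x=1.1547, Δt_y=2.0000
    x: enter (8,4) at t=0.2771 ← occupied
  → r_2 = 0.2771
beam 3: φ=90°, α=120°
  dir = (cos 120°, sin 120°) = (-0.5000, 0.8660); from cell (7,4)
  next x-line at t=1.5200, next y-line at t=0.4157; Δt_x=2.0000, Δt_y=1.1547
    y: enter (7,5) at t=0.4157
    x: enter (6,5) at t=1.5200
    y: enter (6,6) at t=1.5704
    y: enter (6,7) at t=2.7251
    x: enter (5,7) at t=3.5200
    y: enter (5,8) at t=3.8798 ← occupied
  → r_3 = 3.8798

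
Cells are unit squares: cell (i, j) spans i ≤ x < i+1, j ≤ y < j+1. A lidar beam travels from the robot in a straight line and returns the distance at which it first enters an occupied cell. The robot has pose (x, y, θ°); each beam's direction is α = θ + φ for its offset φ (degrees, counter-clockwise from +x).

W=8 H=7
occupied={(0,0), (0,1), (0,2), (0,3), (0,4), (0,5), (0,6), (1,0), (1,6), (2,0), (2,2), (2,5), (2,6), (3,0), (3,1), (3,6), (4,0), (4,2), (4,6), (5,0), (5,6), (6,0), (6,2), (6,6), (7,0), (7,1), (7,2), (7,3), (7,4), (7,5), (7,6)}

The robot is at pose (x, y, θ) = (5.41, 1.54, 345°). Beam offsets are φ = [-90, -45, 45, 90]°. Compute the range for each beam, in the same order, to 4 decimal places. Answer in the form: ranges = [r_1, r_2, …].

ranges = [0.5590, 0.6235, 0.9200, 4.6173]

beam 1: φ=-90°, α=255°
  direction (-0.2588, -0.9659); cell (5,1); t to first gridline: x 1.5841, y 0.5590 (then +3.8637 / +1.0353)
    (5,0) via y @ 0.5590  # hit
  → r_1 = 0.5590
beam 2: φ=-45°, α=300°
  direction (0.5000, -0.8660); cell (5,1); t to first gridline: x 1.1800, y 0.6235 (then +2.0000 / +1.1547)
    (5,0) via y @ 0.6235  # hit
  → r_2 = 0.6235
beam 3: φ=45°, α=30°
  direction (0.8660, 0.5000); cell (5,1); t to first gridline: x 0.6813, y 0.9200 (then +1.1547 / +2.0000)
    (6,1) via x @ 0.6813
    (6,2) via y @ 0.9200  # hit
  → r_3 = 0.9200
beam 4: φ=90°, α=75°
  direction (0.2588, 0.9659); cell (5,1); t to first gridline: x 2.2796, y 0.4762 (then +3.8637 / +1.0353)
    (5,2) via y @ 0.4762
    (5,3) via y @ 1.5115
    (6,3) via x @ 2.2796
    (6,4) via y @ 2.5468
    (6,5) via y @ 3.5821
    (6,6) via y @ 4.6173  # hit
  → r_4 = 4.6173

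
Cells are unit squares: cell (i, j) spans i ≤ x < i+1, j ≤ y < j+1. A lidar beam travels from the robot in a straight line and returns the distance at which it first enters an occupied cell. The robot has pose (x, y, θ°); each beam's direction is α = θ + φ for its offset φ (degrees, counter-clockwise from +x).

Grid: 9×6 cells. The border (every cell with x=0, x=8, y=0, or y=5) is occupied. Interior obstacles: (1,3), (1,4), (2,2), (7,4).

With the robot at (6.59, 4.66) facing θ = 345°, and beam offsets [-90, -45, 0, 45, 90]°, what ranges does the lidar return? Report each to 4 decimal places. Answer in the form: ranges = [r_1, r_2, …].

beam 1: φ=-90°, α=255°
  dir = (cos 255°, sin 255°) = (-0.2588, -0.9659); from cell (6,4)
  next x-line at t=2.2796, next y-line at t=0.6833; Δt_x=3.8637, Δt_y=1.0353
    y: enter (6,3) at t=0.6833
    y: enter (6,2) at t=1.7186
    x: enter (5,2) at t=2.2796
    y: enter (5,1) at t=2.7538
    y: enter (5,0) at t=3.7891 ← occupied
  → r_1 = 3.7891
beam 2: φ=-45°, α=300°
  dir = (cos 300°, sin 300°) = (0.5000, -0.8660); from cell (6,4)
  next x-line at t=0.8200, next y-line at t=0.7621; Δt_x=2.0000, Δt_y=1.1547
    y: enter (6,3) at t=0.7621
    x: enter (7,3) at t=0.8200
    y: enter (7,2) at t=1.9168
    x: enter (8,2) at t=2.8200 ← occupied
  → r_2 = 2.8200
beam 3: φ=0°, α=345°
  dir = (cos 345°, sin 345°) = (0.9659, -0.2588); from cell (6,4)
  next x-line at t=0.4245, next y-line at t=2.5500; Δt_x=1.0353, Δt_y=3.8637
    x: enter (7,4) at t=0.4245 ← occupied
  → r_3 = 0.4245
beam 4: φ=45°, α=30°
  dir = (cos 30°, sin 30°) = (0.8660, 0.5000); from cell (6,4)
  next x-line at t=0.4734, next y-line at t=0.6800; Δt_x=1.1547, Δt_y=2.0000
    x: enter (7,4) at t=0.4734 ← occupied
  → r_4 = 0.4734
beam 5: φ=90°, α=75°
  dir = (cos 75°, sin 75°) = (0.2588, 0.9659); from cell (6,4)
  next x-line at t=1.5841, next y-line at t=0.3520; Δt_x=3.8637, Δt_y=1.0353
    y: enter (6,5) at t=0.3520 ← occupied
  → r_5 = 0.3520

ranges = [3.7891, 2.8200, 0.4245, 0.4734, 0.3520]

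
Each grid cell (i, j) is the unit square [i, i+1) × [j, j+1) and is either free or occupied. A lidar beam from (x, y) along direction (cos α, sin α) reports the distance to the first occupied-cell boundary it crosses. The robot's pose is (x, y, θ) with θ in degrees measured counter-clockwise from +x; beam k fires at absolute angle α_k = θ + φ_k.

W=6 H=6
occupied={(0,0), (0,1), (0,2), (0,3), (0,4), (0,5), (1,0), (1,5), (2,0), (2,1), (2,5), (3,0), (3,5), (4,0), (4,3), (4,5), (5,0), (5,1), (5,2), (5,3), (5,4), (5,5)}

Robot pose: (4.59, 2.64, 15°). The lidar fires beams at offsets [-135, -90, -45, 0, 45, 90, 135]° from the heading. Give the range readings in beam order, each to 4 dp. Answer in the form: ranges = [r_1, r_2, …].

beam 1: φ=-135°, α=240°
  direction (-0.5000, -0.8660); cell (4,2); t to first gridline: x 1.1800, y 0.7390 (then +2.0000 / +1.1547)
    (4,1) via y @ 0.7390
    (3,1) via x @ 1.1800
    (3,0) via y @ 1.8937  # hit
  → r_1 = 1.8937
beam 2: φ=-90°, α=285°
  direction (0.2588, -0.9659); cell (4,2); t to first gridline: x 1.5841, y 0.6626 (then +3.8637 / +1.0353)
    (4,1) via y @ 0.6626
    (5,1) via x @ 1.5841  # hit
  → r_2 = 1.5841
beam 3: φ=-45°, α=330°
  direction (0.8660, -0.5000); cell (4,2); t to first gridline: x 0.4734, y 1.2800 (then +1.1547 / +2.0000)
    (5,2) via x @ 0.4734  # hit
  → r_3 = 0.4734
beam 4: φ=0°, α=15°
  direction (0.9659, 0.2588); cell (4,2); t to first gridline: x 0.4245, y 1.3909 (then +1.0353 / +3.8637)
    (5,2) via x @ 0.4245  # hit
  → r_4 = 0.4245
beam 5: φ=45°, α=60°
  direction (0.5000, 0.8660); cell (4,2); t to first gridline: x 0.8200, y 0.4157 (then +2.0000 / +1.1547)
    (4,3) via y @ 0.4157  # hit
  → r_5 = 0.4157
beam 6: φ=90°, α=105°
  direction (-0.2588, 0.9659); cell (4,2); t to first gridline: x 2.2796, y 0.3727 (then +3.8637 / +1.0353)
    (4,3) via y @ 0.3727  # hit
  → r_6 = 0.3727
beam 7: φ=135°, α=150°
  direction (-0.8660, 0.5000); cell (4,2); t to first gridline: x 0.6813, y 0.7200 (then +1.1547 / +2.0000)
    (3,2) via x @ 0.6813
    (3,3) via y @ 0.7200
    (2,3) via x @ 1.8360
    (2,4) via y @ 2.7200
    (1,4) via x @ 2.9907
    (0,4) via x @ 4.1454  # hit
  → r_7 = 4.1454

ranges = [1.8937, 1.5841, 0.4734, 0.4245, 0.4157, 0.3727, 4.1454]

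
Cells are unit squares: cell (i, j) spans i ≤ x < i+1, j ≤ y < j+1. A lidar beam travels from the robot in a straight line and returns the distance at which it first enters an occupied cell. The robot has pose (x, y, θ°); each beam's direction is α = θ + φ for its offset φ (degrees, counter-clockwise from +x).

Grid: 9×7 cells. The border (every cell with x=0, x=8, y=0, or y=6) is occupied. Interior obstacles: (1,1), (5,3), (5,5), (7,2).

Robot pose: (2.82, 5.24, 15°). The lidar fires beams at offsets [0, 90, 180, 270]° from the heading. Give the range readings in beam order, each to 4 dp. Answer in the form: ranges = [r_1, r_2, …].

ranges = [2.2569, 0.7868, 1.8842, 4.3896]

beam 1: φ=0°, α=15°
  d=(0.9659,0.2588)  start (2,5)  tX=0.1863 tY=2.9364  stride 1/|dx|=1.0353 1/|dy|=3.8637
    cross x-line → (3,5), t=0.1863
    cross x-line → (4,5), t=1.2216
    cross x-line → (5,5), t=2.2569 (wall)
  → r_1 = 2.2569
beam 2: φ=90°, α=105°
  d=(-0.2588,0.9659)  start (2,5)  tX=3.1682 tY=0.7868  stride 1/|dx|=3.8637 1/|dy|=1.0353
    cross y-line → (2,6), t=0.7868 (wall)
  → r_2 = 0.7868
beam 3: φ=180°, α=195°
  d=(-0.9659,-0.2588)  start (2,5)  tX=0.8489 tY=0.9273  stride 1/|dx|=1.0353 1/|dy|=3.8637
    cross x-line → (1,5), t=0.8489
    cross y-line → (1,4), t=0.9273
    cross x-line → (0,4), t=1.8842 (wall)
  → r_3 = 1.8842
beam 4: φ=270°, α=285°
  d=(0.2588,-0.9659)  start (2,5)  tX=0.6955 tY=0.2485  stride 1/|dx|=3.8637 1/|dy|=1.0353
    cross y-line → (2,4), t=0.2485
    cross x-line → (3,4), t=0.6955
    cross y-line → (3,3), t=1.2837
    cross y-line → (3,2), t=2.3190
    cross y-line → (3,1), t=3.3543
    cross y-line → (3,0), t=4.3896 (wall)
  → r_4 = 4.3896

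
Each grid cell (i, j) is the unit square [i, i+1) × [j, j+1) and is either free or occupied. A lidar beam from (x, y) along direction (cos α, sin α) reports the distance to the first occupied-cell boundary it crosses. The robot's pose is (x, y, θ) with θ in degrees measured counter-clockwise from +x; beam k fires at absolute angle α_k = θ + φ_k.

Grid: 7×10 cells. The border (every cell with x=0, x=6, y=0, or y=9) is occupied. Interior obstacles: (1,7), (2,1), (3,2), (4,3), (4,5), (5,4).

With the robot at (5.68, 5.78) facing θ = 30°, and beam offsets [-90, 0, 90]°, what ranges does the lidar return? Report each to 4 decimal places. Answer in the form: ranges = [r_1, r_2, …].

ranges = [0.6400, 0.3695, 3.7181]

beam 1: φ=-90°, α=300°
  dir = (cos 300°, sin 300°) = (0.5000, -0.8660); from cell (5,5)
  next x-line at t=0.6400, next y-line at t=0.9007; Δt_x=2.0000, Δt_y=1.1547
    x: enter (6,5) at t=0.6400 ← occupied
  → r_1 = 0.6400
beam 2: φ=0°, α=30°
  dir = (cos 30°, sin 30°) = (0.8660, 0.5000); from cell (5,5)
  next x-line at t=0.3695, next y-line at t=0.4400; Δt_x=1.1547, Δt_y=2.0000
    x: enter (6,5) at t=0.3695 ← occupied
  → r_2 = 0.3695
beam 3: φ=90°, α=120°
  dir = (cos 120°, sin 120°) = (-0.5000, 0.8660); from cell (5,5)
  next x-line at t=1.3600, next y-line at t=0.2540; Δt_x=2.0000, Δt_y=1.1547
    y: enter (5,6) at t=0.2540
    x: enter (4,6) at t=1.3600
    y: enter (4,7) at t=1.4087
    y: enter (4,8) at t=2.5634
    x: enter (3,8) at t=3.3600
    y: enter (3,9) at t=3.7181 ← occupied
  → r_3 = 3.7181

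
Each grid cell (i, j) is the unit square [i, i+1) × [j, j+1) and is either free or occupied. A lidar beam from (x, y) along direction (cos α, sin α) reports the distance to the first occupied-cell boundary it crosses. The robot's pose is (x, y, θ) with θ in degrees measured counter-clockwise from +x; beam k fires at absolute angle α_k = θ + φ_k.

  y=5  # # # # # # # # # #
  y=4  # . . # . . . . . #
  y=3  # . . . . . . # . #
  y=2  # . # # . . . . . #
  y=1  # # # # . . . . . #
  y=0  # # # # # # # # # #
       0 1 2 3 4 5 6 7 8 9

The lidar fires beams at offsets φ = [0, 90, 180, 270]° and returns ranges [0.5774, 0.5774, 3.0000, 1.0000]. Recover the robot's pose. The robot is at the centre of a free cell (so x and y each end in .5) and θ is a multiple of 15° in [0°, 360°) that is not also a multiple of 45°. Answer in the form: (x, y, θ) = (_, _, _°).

Candidates: 25 free-cell centres × 16 headings = 400 poses. Raycast each; keep the one whose scan matches to 4 dp.
  (8.5, 3.5, 255°): beam 1 = 2.5882 ≠ 0.5774 ✗
  (2.5, 4.5, 255°): beam 1 = 1.5529 ≠ 0.5774 ✗
  (5.5, 1.5, 60°): beam 1 = 4.0415 ≠ 0.5774 ✗
  (8.5, 1.5, 240°): beam 3 = 1.0000 ≠ 3.0000 ✗
  …
  (4.5, 1.5, 210°): r_1=0.5774, r_2=0.5774, r_3=3.0000, r_4=1.0000 — all match ✓
Only this pose fits every beam.

(x, y, θ) = (4.5, 1.5, 210°)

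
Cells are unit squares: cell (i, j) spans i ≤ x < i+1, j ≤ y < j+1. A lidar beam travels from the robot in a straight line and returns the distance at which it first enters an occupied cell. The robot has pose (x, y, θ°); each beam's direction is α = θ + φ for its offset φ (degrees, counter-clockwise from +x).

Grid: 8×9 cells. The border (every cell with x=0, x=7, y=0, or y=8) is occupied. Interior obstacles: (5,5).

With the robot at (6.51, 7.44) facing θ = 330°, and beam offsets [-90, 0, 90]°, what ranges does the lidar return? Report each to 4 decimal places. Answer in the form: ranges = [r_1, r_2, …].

beam 1: φ=-90°, α=240°
  dir = (cos 240°, sin 240°) = (-0.5000, -0.8660); from cell (6,7)
  next x-line at t=1.0200, next y-line at t=0.5081; Δt_x=2.0000, Δt_y=1.1547
    y: enter (6,6) at t=0.5081
    x: enter (5,6) at t=1.0200
    y: enter (5,5) at t=1.6628 ← occupied
  → r_1 = 1.6628
beam 2: φ=0°, α=330°
  dir = (cos 330°, sin 330°) = (0.8660, -0.5000); from cell (6,7)
  next x-line at t=0.5658, next y-line at t=0.8800; Δt_x=1.1547, Δt_y=2.0000
    x: enter (7,7) at t=0.5658 ← occupied
  → r_2 = 0.5658
beam 3: φ=90°, α=60°
  dir = (cos 60°, sin 60°) = (0.5000, 0.8660); from cell (6,7)
  next x-line at t=0.9800, next y-line at t=0.6466; Δt_x=2.0000, Δt_y=1.1547
    y: enter (6,8) at t=0.6466 ← occupied
  → r_3 = 0.6466

ranges = [1.6628, 0.5658, 0.6466]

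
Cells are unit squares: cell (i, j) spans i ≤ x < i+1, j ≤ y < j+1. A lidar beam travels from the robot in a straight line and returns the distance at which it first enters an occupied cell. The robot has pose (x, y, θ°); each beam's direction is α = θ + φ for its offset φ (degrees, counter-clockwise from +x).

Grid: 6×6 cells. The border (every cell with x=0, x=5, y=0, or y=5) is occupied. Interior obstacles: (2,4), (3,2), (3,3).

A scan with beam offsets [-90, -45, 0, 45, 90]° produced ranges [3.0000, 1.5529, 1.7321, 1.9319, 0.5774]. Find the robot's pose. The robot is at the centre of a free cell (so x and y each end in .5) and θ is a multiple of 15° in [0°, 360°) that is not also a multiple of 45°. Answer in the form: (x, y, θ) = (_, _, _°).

The pose lattice has 13·16 = 208 candidates. Test each by forward raycasting.
  (2.5, 3.5, 60°): beam 1 = 0.5774 ≠ 3.0000 ✗
  (3.5, 1.5, 195°): beam 1 = 0.5176 ≠ 3.0000 ✗
  (4.5, 3.5, 75°): beam 1 = 0.5176 ≠ 3.0000 ✗
  (2.5, 1.5, 120°): beam 1 = 1.0000 ≠ 3.0000 ✗
  (1.5, 3.5, 30°): beam 1 = 2.8868 ≠ 3.0000 ✗
  …
  (1.5, 2.5, 60°): r_1=3.0000, r_2=1.5529, r_3=1.7321, r_4=1.9319, r_5=0.5774 — all match ✓
No second candidate reproduces the full scan.

(x, y, θ) = (1.5, 2.5, 60°)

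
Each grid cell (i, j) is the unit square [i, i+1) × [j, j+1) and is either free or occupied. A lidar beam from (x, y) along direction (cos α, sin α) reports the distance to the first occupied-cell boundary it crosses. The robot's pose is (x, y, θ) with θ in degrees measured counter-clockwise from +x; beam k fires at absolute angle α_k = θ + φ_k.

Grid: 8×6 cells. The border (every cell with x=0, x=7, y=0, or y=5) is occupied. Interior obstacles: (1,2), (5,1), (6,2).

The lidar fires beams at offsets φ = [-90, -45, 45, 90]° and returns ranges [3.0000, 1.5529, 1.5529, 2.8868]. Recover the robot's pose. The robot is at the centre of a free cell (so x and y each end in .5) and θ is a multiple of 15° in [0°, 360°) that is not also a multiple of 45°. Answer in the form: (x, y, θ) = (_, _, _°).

(x, y, θ) = (4.5, 2.5, 300°)

The pose lattice has 21·16 = 336 candidates. Test each by forward raycasting.
  (5.5, 3.5, 120°): beam 1 = 1.7321 ≠ 3.0000 ✗
  (5.5, 2.5, 345°): beam 1 = 0.5176 ≠ 3.0000 ✗
  (2.5, 2.5, 30°): beam 1 = 1.7321 ≠ 3.0000 ✗
  (4.5, 1.5, 330°): beam 1 = 0.5774 ≠ 3.0000 ✗
  …
  (4.5, 2.5, 300°): r_1=3.0000, r_2=1.5529, r_3=1.5529, r_4=2.8868 — all match ✓
Only this pose fits every beam.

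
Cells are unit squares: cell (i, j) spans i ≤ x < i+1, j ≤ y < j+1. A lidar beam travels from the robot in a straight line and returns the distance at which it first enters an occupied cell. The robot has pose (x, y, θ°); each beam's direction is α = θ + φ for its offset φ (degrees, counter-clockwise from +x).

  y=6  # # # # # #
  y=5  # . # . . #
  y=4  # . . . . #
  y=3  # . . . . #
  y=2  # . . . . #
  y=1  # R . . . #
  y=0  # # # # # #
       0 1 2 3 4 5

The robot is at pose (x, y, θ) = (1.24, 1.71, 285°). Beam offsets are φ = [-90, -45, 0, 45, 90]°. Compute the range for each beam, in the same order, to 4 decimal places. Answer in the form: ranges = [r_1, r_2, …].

ranges = [0.2485, 0.4800, 0.7350, 1.4200, 3.8926]

beam 1: φ=-90°, α=195°
  dir = (cos 195°, sin 195°) = (-0.9659, -0.2588); from cell (1,1)
  next x-line at t=0.2485, next y-line at t=2.7432; Δt_x=1.0353, Δt_y=3.8637
    x: enter (0,1) at t=0.2485 ← occupied
  → r_1 = 0.2485
beam 2: φ=-45°, α=240°
  dir = (cos 240°, sin 240°) = (-0.5000, -0.8660); from cell (1,1)
  next x-line at t=0.4800, next y-line at t=0.8198; Δt_x=2.0000, Δt_y=1.1547
    x: enter (0,1) at t=0.4800 ← occupied
  → r_2 = 0.4800
beam 3: φ=0°, α=285°
  dir = (cos 285°, sin 285°) = (0.2588, -0.9659); from cell (1,1)
  next x-line at t=2.9364, next y-line at t=0.7350; Δt_x=3.8637, Δt_y=1.0353
    y: enter (1,0) at t=0.7350 ← occupied
  → r_3 = 0.7350
beam 4: φ=45°, α=330°
  dir = (cos 330°, sin 330°) = (0.8660, -0.5000); from cell (1,1)
  next x-line at t=0.8776, next y-line at t=1.4200; Δt_x=1.1547, Δt_y=2.0000
    x: enter (2,1) at t=0.8776
    y: enter (2,0) at t=1.4200 ← occupied
  → r_4 = 1.4200
beam 5: φ=90°, α=15°
  dir = (cos 15°, sin 15°) = (0.9659, 0.2588); from cell (1,1)
  next x-line at t=0.7868, next y-line at t=1.1205; Δt_x=1.0353, Δt_y=3.8637
    x: enter (2,1) at t=0.7868
    y: enter (2,2) at t=1.1205
    x: enter (3,2) at t=1.8221
    x: enter (4,2) at t=2.8574
    x: enter (5,2) at t=3.8926 ← occupied
  → r_5 = 3.8926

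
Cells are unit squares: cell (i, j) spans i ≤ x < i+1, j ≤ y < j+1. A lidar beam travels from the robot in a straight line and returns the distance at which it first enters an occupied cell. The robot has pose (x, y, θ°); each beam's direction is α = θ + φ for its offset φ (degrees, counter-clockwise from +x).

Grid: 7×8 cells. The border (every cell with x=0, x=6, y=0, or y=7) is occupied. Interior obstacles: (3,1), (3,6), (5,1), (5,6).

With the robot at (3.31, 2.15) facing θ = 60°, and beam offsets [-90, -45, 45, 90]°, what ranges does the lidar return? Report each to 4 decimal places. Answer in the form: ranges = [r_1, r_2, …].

beam 1: φ=-90°, α=330°
  direction (0.8660, -0.5000); cell (3,2); t to first gridline: x 0.7967, y 0.3000 (then +1.1547 / +2.0000)
    (3,1) via y @ 0.3000  # hit
  → r_1 = 0.3000
beam 2: φ=-45°, α=15°
  direction (0.9659, 0.2588); cell (3,2); t to first gridline: x 0.7143, y 3.2841 (then +1.0353 / +3.8637)
    (4,2) via x @ 0.7143
    (5,2) via x @ 1.7496
    (6,2) via x @ 2.7849  # hit
  → r_2 = 2.7849
beam 3: φ=45°, α=105°
  direction (-0.2588, 0.9659); cell (3,2); t to first gridline: x 1.1977, y 0.8800 (then +3.8637 / +1.0353)
    (3,3) via y @ 0.8800
    (2,3) via x @ 1.1977
    (2,4) via y @ 1.9153
    (2,5) via y @ 2.9505
    (2,6) via y @ 3.9858
    (2,7) via y @ 5.0211  # hit
  → r_3 = 5.0211
beam 4: φ=90°, α=150°
  direction (-0.8660, 0.5000); cell (3,2); t to first gridline: x 0.3580, y 1.7000 (then +1.1547 / +2.0000)
    (2,2) via x @ 0.3580
    (1,2) via x @ 1.5127
    (1,3) via y @ 1.7000
    (0,3) via x @ 2.6674  # hit
  → r_4 = 2.6674

ranges = [0.3000, 2.7849, 5.0211, 2.6674]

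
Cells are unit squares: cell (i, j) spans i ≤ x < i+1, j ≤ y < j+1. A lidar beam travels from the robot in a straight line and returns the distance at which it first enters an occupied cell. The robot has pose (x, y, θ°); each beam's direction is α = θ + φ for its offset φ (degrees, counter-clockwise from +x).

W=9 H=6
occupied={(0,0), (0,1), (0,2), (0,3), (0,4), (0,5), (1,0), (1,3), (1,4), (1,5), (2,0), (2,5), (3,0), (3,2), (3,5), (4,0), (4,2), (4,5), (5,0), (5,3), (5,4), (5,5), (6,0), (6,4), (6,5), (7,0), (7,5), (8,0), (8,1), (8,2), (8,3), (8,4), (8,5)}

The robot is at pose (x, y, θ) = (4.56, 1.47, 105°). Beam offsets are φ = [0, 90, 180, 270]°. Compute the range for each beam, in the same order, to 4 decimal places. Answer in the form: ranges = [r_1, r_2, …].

ranges = [0.5487, 1.8159, 0.4866, 3.5614]

beam 1: φ=0°, α=105°
  dir = (cos 105°, sin 105°) = (-0.2588, 0.9659); from cell (4,1)
  next x-line at t=2.1637, next y-line at t=0.5487; Δt_x=3.8637, Δt_y=1.0353
    y: enter (4,2) at t=0.5487 ← occupied
  → r_1 = 0.5487
beam 2: φ=90°, α=195°
  dir = (cos 195°, sin 195°) = (-0.9659, -0.2588); from cell (4,1)
  next x-line at t=0.5798, next y-line at t=1.8159; Δt_x=1.0353, Δt_y=3.8637
    x: enter (3,1) at t=0.5798
    x: enter (2,1) at t=1.6150
    y: enter (2,0) at t=1.8159 ← occupied
  → r_2 = 1.8159
beam 3: φ=180°, α=285°
  dir = (cos 285°, sin 285°) = (0.2588, -0.9659); from cell (4,1)
  next x-line at t=1.7000, next y-line at t=0.4866; Δt_x=3.8637, Δt_y=1.0353
    y: enter (4,0) at t=0.4866 ← occupied
  → r_3 = 0.4866
beam 4: φ=270°, α=15°
  dir = (cos 15°, sin 15°) = (0.9659, 0.2588); from cell (4,1)
  next x-line at t=0.4555, next y-line at t=2.0478; Δt_x=1.0353, Δt_y=3.8637
    x: enter (5,1) at t=0.4555
    x: enter (6,1) at t=1.4908
    y: enter (6,2) at t=2.0478
    x: enter (7,2) at t=2.5261
    x: enter (8,2) at t=3.5614 ← occupied
  → r_4 = 3.5614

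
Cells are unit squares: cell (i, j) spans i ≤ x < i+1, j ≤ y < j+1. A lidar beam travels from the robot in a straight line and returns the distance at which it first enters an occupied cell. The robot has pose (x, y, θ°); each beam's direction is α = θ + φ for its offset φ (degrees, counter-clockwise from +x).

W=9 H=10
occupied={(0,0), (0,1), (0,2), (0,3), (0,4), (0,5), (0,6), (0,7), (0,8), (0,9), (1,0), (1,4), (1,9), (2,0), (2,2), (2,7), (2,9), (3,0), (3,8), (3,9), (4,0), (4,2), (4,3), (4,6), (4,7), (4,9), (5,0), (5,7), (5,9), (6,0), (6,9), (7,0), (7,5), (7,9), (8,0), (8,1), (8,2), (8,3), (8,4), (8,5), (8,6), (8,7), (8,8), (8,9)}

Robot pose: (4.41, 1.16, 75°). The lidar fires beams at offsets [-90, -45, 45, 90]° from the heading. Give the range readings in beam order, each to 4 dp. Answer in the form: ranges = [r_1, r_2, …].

beam 1: φ=-90°, α=345°
  direction (0.9659, -0.2588); cell (4,1); t to first gridline: x 0.6108, y 0.6182 (then +1.0353 / +3.8637)
    (5,1) via x @ 0.6108
    (5,0) via y @ 0.6182  # hit
  → r_1 = 0.6182
beam 2: φ=-45°, α=30°
  direction (0.8660, 0.5000); cell (4,1); t to first gridline: x 0.6813, y 1.6800 (then +1.1547 / +2.0000)
    (5,1) via x @ 0.6813
    (5,2) via y @ 1.6800
    (6,2) via x @ 1.8360
    (7,2) via x @ 2.9907
    (7,3) via y @ 3.6800
    (8,3) via x @ 4.1454  # hit
  → r_2 = 4.1454
beam 3: φ=45°, α=120°
  direction (-0.5000, 0.8660); cell (4,1); t to first gridline: x 0.8200, y 0.9699 (then +2.0000 / +1.1547)
    (3,1) via x @ 0.8200
    (3,2) via y @ 0.9699
    (3,3) via y @ 2.1246
    (2,3) via x @ 2.8200
    (2,4) via y @ 3.2793
    (2,5) via y @ 4.4341
    (1,5) via x @ 4.8200
    (1,6) via y @ 5.5888
    (1,7) via y @ 6.7435
    (0,7) via x @ 6.8200  # hit
  → r_3 = 6.8200
beam 4: φ=90°, α=165°
  direction (-0.9659, 0.2588); cell (4,1); t to first gridline: x 0.4245, y 3.2455 (then +1.0353 / +3.8637)
    (3,1) via x @ 0.4245
    (2,1) via x @ 1.4597
    (1,1) via x @ 2.4950
    (1,2) via y @ 3.2455
    (0,2) via x @ 3.5303  # hit
  → r_4 = 3.5303

ranges = [0.6182, 4.1454, 6.8200, 3.5303]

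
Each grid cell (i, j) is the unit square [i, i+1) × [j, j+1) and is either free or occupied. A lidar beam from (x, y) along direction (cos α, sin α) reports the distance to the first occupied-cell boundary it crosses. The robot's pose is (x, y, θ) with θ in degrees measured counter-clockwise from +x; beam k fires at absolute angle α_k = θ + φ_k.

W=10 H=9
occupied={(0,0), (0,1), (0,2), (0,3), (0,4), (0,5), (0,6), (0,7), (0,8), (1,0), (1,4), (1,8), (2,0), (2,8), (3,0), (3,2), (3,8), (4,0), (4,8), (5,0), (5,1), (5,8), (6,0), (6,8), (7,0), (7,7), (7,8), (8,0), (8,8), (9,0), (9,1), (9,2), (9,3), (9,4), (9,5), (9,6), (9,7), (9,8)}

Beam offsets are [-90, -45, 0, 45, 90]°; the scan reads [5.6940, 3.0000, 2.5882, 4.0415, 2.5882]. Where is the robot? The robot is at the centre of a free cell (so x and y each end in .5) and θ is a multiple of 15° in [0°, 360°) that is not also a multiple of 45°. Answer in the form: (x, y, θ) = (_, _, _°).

(x, y, θ) = (6.5, 4.5, 255°)

Candidates: 52 free-cell centres × 16 headings = 832 poses. Raycast each; keep the one whose scan matches to 4 dp.
  (7.5, 6.5, 300°): beam 1 = 7.5056 ≠ 5.6940 ✗
  (3.5, 1.5, 165°): beam 1 = 0.5176 ≠ 5.6940 ✗
  (7.5, 2.5, 345°): beam 1 = 1.5529 ≠ 5.6940 ✗
  (4.5, 5.5, 30°): beam 1 = 5.1962 ≠ 5.6940 ✗
  …
  (6.5, 4.5, 255°): r_1=5.6940, r_2=3.0000, r_3=2.5882, r_4=4.0415, r_5=2.5882 — all match ✓
No second candidate reproduces the full scan.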